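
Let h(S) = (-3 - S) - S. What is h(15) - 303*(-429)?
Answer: 129954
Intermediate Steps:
h(S) = -3 - 2*S
h(15) - 303*(-429) = (-3 - 2*15) - 303*(-429) = (-3 - 30) + 129987 = -33 + 129987 = 129954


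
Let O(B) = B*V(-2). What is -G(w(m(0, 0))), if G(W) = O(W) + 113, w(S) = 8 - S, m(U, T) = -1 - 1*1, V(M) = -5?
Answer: -63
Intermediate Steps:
O(B) = -5*B (O(B) = B*(-5) = -5*B)
m(U, T) = -2 (m(U, T) = -1 - 1 = -2)
G(W) = 113 - 5*W (G(W) = -5*W + 113 = 113 - 5*W)
-G(w(m(0, 0))) = -(113 - 5*(8 - 1*(-2))) = -(113 - 5*(8 + 2)) = -(113 - 5*10) = -(113 - 50) = -1*63 = -63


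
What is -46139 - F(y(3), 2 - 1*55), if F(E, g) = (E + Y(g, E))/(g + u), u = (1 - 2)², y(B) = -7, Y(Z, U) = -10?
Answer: -2399245/52 ≈ -46139.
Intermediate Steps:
u = 1 (u = (-1)² = 1)
F(E, g) = (-10 + E)/(1 + g) (F(E, g) = (E - 10)/(g + 1) = (-10 + E)/(1 + g))
-46139 - F(y(3), 2 - 1*55) = -46139 - (-10 - 7)/(1 + (2 - 1*55)) = -46139 - (-17)/(1 + (2 - 55)) = -46139 - (-17)/(1 - 53) = -46139 - (-17)/(-52) = -46139 - (-1)*(-17)/52 = -46139 - 1*17/52 = -46139 - 17/52 = -2399245/52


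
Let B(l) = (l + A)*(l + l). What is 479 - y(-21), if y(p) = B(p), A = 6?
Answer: -151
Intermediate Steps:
B(l) = 2*l*(6 + l) (B(l) = (l + 6)*(l + l) = (6 + l)*(2*l) = 2*l*(6 + l))
y(p) = 2*p*(6 + p)
479 - y(-21) = 479 - 2*(-21)*(6 - 21) = 479 - 2*(-21)*(-15) = 479 - 1*630 = 479 - 630 = -151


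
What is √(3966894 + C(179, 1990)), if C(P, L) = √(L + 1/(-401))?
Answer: √(637880522094 + 401*√319993589)/401 ≈ 1991.7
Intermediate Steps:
C(P, L) = √(-1/401 + L) (C(P, L) = √(L - 1/401) = √(-1/401 + L))
√(3966894 + C(179, 1990)) = √(3966894 + √(-401 + 160801*1990)/401) = √(3966894 + √(-401 + 319993990)/401) = √(3966894 + √319993589/401)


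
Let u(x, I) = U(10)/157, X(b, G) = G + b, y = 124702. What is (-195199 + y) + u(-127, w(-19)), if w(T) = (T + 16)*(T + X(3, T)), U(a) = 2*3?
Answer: -11068023/157 ≈ -70497.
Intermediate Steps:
U(a) = 6
w(T) = (3 + 2*T)*(16 + T) (w(T) = (T + 16)*(T + (T + 3)) = (16 + T)*(T + (3 + T)) = (16 + T)*(3 + 2*T) = (3 + 2*T)*(16 + T))
u(x, I) = 6/157
(-195199 + y) + u(-127, w(-19)) = (-195199 + 124702) + 6/157 = -70497 + 6/157 = -11068023/157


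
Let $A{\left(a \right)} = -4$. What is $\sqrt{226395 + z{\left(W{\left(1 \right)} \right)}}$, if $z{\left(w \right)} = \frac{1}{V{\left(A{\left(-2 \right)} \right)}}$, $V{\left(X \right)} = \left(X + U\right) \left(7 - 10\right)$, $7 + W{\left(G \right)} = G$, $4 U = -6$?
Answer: $\frac{\sqrt{246544221}}{33} \approx 475.81$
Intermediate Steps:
$U = - \frac{3}{2}$ ($U = \frac{1}{4} \left(-6\right) = - \frac{3}{2} \approx -1.5$)
$W{\left(G \right)} = -7 + G$
$V{\left(X \right)} = \frac{9}{2} - 3 X$ ($V{\left(X \right)} = \left(X - \frac{3}{2}\right) \left(7 - 10\right) = \left(- \frac{3}{2} + X\right) \left(-3\right) = \frac{9}{2} - 3 X$)
$z{\left(w \right)} = \frac{2}{33}$ ($z{\left(w \right)} = \frac{1}{\frac{9}{2} - -12} = \frac{1}{\frac{9}{2} + 12} = \frac{1}{\frac{33}{2}} = \frac{2}{33}$)
$\sqrt{226395 + z{\left(W{\left(1 \right)} \right)}} = \sqrt{226395 + \frac{2}{33}} = \sqrt{\frac{7471037}{33}} = \frac{\sqrt{246544221}}{33}$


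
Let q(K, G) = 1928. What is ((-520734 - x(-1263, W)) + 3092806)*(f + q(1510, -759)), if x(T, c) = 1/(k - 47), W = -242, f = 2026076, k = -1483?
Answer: 3990371813794322/765 ≈ 5.2162e+12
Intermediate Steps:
x(T, c) = -1/1530 (x(T, c) = 1/(-1483 - 47) = 1/(-1530) = -1/1530)
((-520734 - x(-1263, W)) + 3092806)*(f + q(1510, -759)) = ((-520734 - 1*(-1/1530)) + 3092806)*(2026076 + 1928) = ((-520734 + 1/1530) + 3092806)*2028004 = (-796723019/1530 + 3092806)*2028004 = (3935270161/1530)*2028004 = 3990371813794322/765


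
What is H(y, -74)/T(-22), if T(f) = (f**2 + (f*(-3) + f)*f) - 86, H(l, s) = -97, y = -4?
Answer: 97/570 ≈ 0.17018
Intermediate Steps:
T(f) = -86 - f**2 (T(f) = (f**2 + (-3*f + f)*f) - 86 = (f**2 + (-2*f)*f) - 86 = (f**2 - 2*f**2) - 86 = -f**2 - 86 = -86 - f**2)
H(y, -74)/T(-22) = -97/(-86 - 1*(-22)**2) = -97/(-86 - 1*484) = -97/(-86 - 484) = -97/(-570) = -97*(-1/570) = 97/570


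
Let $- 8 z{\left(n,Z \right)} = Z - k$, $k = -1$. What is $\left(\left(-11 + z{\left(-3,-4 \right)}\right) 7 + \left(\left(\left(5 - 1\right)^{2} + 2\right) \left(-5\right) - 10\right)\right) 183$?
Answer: $- \frac{255285}{8} \approx -31911.0$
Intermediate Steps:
$z{\left(n,Z \right)} = - \frac{1}{8} - \frac{Z}{8}$ ($z{\left(n,Z \right)} = - \frac{Z - -1}{8} = - \frac{Z + 1}{8} = - \frac{1 + Z}{8} = - \frac{1}{8} - \frac{Z}{8}$)
$\left(\left(-11 + z{\left(-3,-4 \right)}\right) 7 + \left(\left(\left(5 - 1\right)^{2} + 2\right) \left(-5\right) - 10\right)\right) 183 = \left(\left(-11 - - \frac{3}{8}\right) 7 + \left(\left(\left(5 - 1\right)^{2} + 2\right) \left(-5\right) - 10\right)\right) 183 = \left(\left(-11 + \left(- \frac{1}{8} + \frac{1}{2}\right)\right) 7 + \left(\left(4^{2} + 2\right) \left(-5\right) - 10\right)\right) 183 = \left(\left(-11 + \frac{3}{8}\right) 7 + \left(\left(16 + 2\right) \left(-5\right) - 10\right)\right) 183 = \left(\left(- \frac{85}{8}\right) 7 + \left(18 \left(-5\right) - 10\right)\right) 183 = \left(- \frac{595}{8} - 100\right) 183 = \left(- \frac{1395}{8}\right) 183 = - \frac{255285}{8}$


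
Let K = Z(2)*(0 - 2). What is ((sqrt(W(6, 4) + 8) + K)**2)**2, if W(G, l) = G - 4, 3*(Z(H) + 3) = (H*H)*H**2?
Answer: 152356/81 - 16016*sqrt(10)/27 ≈ 5.1220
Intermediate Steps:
Z(H) = -3 + H**4/3 (Z(H) = -3 + ((H*H)*H**2)/3 = -3 + (H**2*H**2)/3 = -3 + H**4/3)
W(G, l) = -4 + G
K = -14/3 (K = (-3 + (1/3)*2**4)*(0 - 2) = (-3 + (1/3)*16)*(-2) = (-3 + 16/3)*(-2) = (7/3)*(-2) = -14/3 ≈ -4.6667)
((sqrt(W(6, 4) + 8) + K)**2)**2 = ((sqrt((-4 + 6) + 8) - 14/3)**2)**2 = ((sqrt(2 + 8) - 14/3)**2)**2 = ((sqrt(10) - 14/3)**2)**2 = ((-14/3 + sqrt(10))**2)**2 = (-14/3 + sqrt(10))**4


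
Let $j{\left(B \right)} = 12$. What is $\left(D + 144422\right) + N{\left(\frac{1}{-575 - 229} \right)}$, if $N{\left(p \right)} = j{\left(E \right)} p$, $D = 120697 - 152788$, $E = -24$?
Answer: $\frac{7526176}{67} \approx 1.1233 \cdot 10^{5}$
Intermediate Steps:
$D = -32091$ ($D = 120697 - 152788 = -32091$)
$N{\left(p \right)} = 12 p$
$\left(D + 144422\right) + N{\left(\frac{1}{-575 - 229} \right)} = \left(-32091 + 144422\right) + \frac{12}{-575 - 229} = 112331 + \frac{12}{-804} = 112331 + 12 \left(- \frac{1}{804}\right) = 112331 - \frac{1}{67} = \frac{7526176}{67}$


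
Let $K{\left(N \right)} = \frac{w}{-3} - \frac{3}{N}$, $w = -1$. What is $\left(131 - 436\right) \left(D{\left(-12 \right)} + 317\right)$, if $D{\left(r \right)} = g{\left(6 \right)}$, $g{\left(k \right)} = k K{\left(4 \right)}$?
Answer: $- \frac{191845}{2} \approx -95923.0$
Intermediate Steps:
$K{\left(N \right)} = \frac{1}{3} - \frac{3}{N}$ ($K{\left(N \right)} = - \frac{1}{-3} - \frac{3}{N} = \left(-1\right) \left(- \frac{1}{3}\right) - \frac{3}{N} = \frac{1}{3} - \frac{3}{N}$)
$g{\left(k \right)} = - \frac{5 k}{12}$ ($g{\left(k \right)} = k \frac{-9 + 4}{3 \cdot 4} = k \frac{1}{3} \cdot \frac{1}{4} \left(-5\right) = k \left(- \frac{5}{12}\right) = - \frac{5 k}{12}$)
$D{\left(r \right)} = - \frac{5}{2}$ ($D{\left(r \right)} = \left(- \frac{5}{12}\right) 6 = - \frac{5}{2}$)
$\left(131 - 436\right) \left(D{\left(-12 \right)} + 317\right) = \left(131 - 436\right) \left(- \frac{5}{2} + 317\right) = \left(-305\right) \frac{629}{2} = - \frac{191845}{2}$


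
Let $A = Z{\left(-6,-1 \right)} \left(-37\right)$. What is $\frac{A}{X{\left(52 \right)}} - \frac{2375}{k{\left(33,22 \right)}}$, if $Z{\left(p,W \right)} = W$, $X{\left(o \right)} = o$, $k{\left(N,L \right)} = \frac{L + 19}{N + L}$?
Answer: $- \frac{6790983}{2132} \approx -3185.3$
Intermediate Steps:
$k{\left(N,L \right)} = \frac{19 + L}{L + N}$
$A = 37$ ($A = \left(-1\right) \left(-37\right) = 37$)
$\frac{A}{X{\left(52 \right)}} - \frac{2375}{k{\left(33,22 \right)}} = \frac{37}{52} - \frac{2375}{\frac{1}{22 + 33} \left(19 + 22\right)} = 37 \cdot \frac{1}{52} - \frac{2375}{\frac{1}{55} \cdot 41} = \frac{37}{52} - \frac{2375}{\frac{1}{55} \cdot 41} = \frac{37}{52} - \frac{2375}{\frac{41}{55}} = \frac{37}{52} - \frac{130625}{41} = - \frac{6790983}{2132}$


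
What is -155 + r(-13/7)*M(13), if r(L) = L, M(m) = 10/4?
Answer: -2235/14 ≈ -159.64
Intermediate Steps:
M(m) = 5/2 (M(m) = 10*(¼) = 5/2)
-155 + r(-13/7)*M(13) = -155 - 13/7*(5/2) = -155 - 13*⅐*(5/2) = -155 - 13/7*5/2 = -155 - 65/14 = -2235/14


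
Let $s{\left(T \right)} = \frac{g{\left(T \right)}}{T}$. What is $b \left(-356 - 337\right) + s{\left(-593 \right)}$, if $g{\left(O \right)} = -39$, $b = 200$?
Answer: $- \frac{82189761}{593} \approx -1.386 \cdot 10^{5}$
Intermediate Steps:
$s{\left(T \right)} = - \frac{39}{T}$
$b \left(-356 - 337\right) + s{\left(-593 \right)} = 200 \left(-356 - 337\right) - \frac{39}{-593} = 200 \left(-693\right) - - \frac{39}{593} = -138600 + \frac{39}{593} = - \frac{82189761}{593}$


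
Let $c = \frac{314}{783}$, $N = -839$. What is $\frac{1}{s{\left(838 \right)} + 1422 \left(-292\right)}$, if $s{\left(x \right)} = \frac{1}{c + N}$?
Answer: $- \frac{656623}{272645629335} \approx -2.4083 \cdot 10^{-6}$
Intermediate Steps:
$c = \frac{314}{783}$ ($c = 314 \cdot \frac{1}{783} = \frac{314}{783} \approx 0.40102$)
$s{\left(x \right)} = - \frac{783}{656623}$ ($s{\left(x \right)} = \frac{1}{\frac{314}{783} - 839} = \frac{1}{- \frac{656623}{783}} = - \frac{783}{656623}$)
$\frac{1}{s{\left(838 \right)} + 1422 \left(-292\right)} = \frac{1}{- \frac{783}{656623} + 1422 \left(-292\right)} = \frac{1}{- \frac{783}{656623} - 415224} = \frac{1}{- \frac{272645629335}{656623}} = - \frac{656623}{272645629335}$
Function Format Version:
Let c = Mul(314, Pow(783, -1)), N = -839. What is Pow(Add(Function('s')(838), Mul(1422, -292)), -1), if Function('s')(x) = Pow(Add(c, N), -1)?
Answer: Rational(-656623, 272645629335) ≈ -2.4083e-6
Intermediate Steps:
c = Rational(314, 783) (c = Mul(314, Rational(1, 783)) = Rational(314, 783) ≈ 0.40102)
Function('s')(x) = Rational(-783, 656623) (Function('s')(x) = Pow(Add(Rational(314, 783), -839), -1) = Pow(Rational(-656623, 783), -1) = Rational(-783, 656623))
Pow(Add(Function('s')(838), Mul(1422, -292)), -1) = Pow(Add(Rational(-783, 656623), Mul(1422, -292)), -1) = Pow(Add(Rational(-783, 656623), -415224), -1) = Pow(Rational(-272645629335, 656623), -1) = Rational(-656623, 272645629335)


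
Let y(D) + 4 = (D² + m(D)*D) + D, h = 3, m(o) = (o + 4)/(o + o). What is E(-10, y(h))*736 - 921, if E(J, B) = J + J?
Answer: -15641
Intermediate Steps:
m(o) = (4 + o)/(2*o) (m(o) = (4 + o)/((2*o)) = (4 + o)*(1/(2*o)) = (4 + o)/(2*o))
y(D) = -2 + D² + 3*D/2 (y(D) = -4 + ((D² + ((4 + D)/(2*D))*D) + D) = -4 + ((D² + (2 + D/2)) + D) = -4 + ((2 + D² + D/2) + D) = -4 + (2 + D² + 3*D/2) = -2 + D² + 3*D/2)
E(J, B) = 2*J
E(-10, y(h))*736 - 921 = (2*(-10))*736 - 921 = -20*736 - 921 = -14720 - 921 = -15641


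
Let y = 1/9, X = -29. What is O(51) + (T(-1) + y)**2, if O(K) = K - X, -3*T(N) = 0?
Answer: 6481/81 ≈ 80.012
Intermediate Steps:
y = 1/9 ≈ 0.11111
T(N) = 0 (T(N) = -1/3*0 = 0)
O(K) = 29 + K (O(K) = K - 1*(-29) = K + 29 = 29 + K)
O(51) + (T(-1) + y)**2 = (29 + 51) + (0 + 1/9)**2 = 80 + (1/9)**2 = 80 + 1/81 = 6481/81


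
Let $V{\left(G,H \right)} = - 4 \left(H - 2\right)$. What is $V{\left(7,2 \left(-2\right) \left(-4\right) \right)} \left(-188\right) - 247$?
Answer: $10281$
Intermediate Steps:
$V{\left(G,H \right)} = 8 - 4 H$ ($V{\left(G,H \right)} = - 4 \left(-2 + H\right) = 8 - 4 H$)
$V{\left(7,2 \left(-2\right) \left(-4\right) \right)} \left(-188\right) - 247 = \left(8 - 4 \cdot 2 \left(-2\right) \left(-4\right)\right) \left(-188\right) - 247 = \left(8 - 4 \left(\left(-4\right) \left(-4\right)\right)\right) \left(-188\right) - 247 = \left(8 - 64\right) \left(-188\right) - 247 = \left(-56\right) \left(-188\right) - 247 = 10528 - 247 = 10281$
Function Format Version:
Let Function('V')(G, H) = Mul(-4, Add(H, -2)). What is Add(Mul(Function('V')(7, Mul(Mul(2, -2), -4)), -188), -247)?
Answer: 10281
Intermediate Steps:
Function('V')(G, H) = Add(8, Mul(-4, H)) (Function('V')(G, H) = Mul(-4, Add(-2, H)) = Add(8, Mul(-4, H)))
Add(Mul(Function('V')(7, Mul(Mul(2, -2), -4)), -188), -247) = Add(Mul(Add(8, Mul(-4, Mul(Mul(2, -2), -4))), -188), -247) = Add(Mul(Add(8, Mul(-4, Mul(-4, -4))), -188), -247) = Add(Mul(Add(8, Mul(-4, 16)), -188), -247) = Add(Mul(Add(8, -64), -188), -247) = Add(Mul(-56, -188), -247) = Add(10528, -247) = 10281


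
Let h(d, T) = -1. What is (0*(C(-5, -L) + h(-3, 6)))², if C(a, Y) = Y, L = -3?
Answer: 0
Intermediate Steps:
(0*(C(-5, -L) + h(-3, 6)))² = (0*(-1*(-3) - 1))² = (0*(3 - 1))² = (0*2)² = 0² = 0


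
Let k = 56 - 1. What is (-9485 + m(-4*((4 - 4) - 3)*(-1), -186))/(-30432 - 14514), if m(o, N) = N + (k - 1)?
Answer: 9617/44946 ≈ 0.21397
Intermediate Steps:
k = 55
m(o, N) = 54 + N (m(o, N) = N + (55 - 1) = N + 54 = 54 + N)
(-9485 + m(-4*((4 - 4) - 3)*(-1), -186))/(-30432 - 14514) = (-9485 + (54 - 186))/(-30432 - 14514) = (-9485 - 132)/(-44946) = -9617*(-1/44946) = 9617/44946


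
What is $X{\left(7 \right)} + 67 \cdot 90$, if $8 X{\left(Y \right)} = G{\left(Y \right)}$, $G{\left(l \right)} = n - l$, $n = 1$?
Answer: $\frac{24117}{4} \approx 6029.3$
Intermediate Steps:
$G{\left(l \right)} = 1 - l$
$X{\left(Y \right)} = \frac{1}{8} - \frac{Y}{8}$ ($X{\left(Y \right)} = \frac{1 - Y}{8} = \frac{1}{8} - \frac{Y}{8}$)
$X{\left(7 \right)} + 67 \cdot 90 = \left(\frac{1}{8} - \frac{7}{8}\right) + 67 \cdot 90 = \left(\frac{1}{8} - \frac{7}{8}\right) + 6030 = - \frac{3}{4} + 6030 = \frac{24117}{4}$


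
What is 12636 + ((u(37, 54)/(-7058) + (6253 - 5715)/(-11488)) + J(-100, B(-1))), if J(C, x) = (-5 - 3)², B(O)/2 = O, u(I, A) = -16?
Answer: 257435411851/20270576 ≈ 12700.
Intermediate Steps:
B(O) = 2*O
J(C, x) = 64 (J(C, x) = (-8)² = 64)
12636 + ((u(37, 54)/(-7058) + (6253 - 5715)/(-11488)) + J(-100, B(-1))) = 12636 + ((-16/(-7058) + (6253 - 5715)/(-11488)) + 64) = 12636 + ((-16*(-1/7058) + 538*(-1/11488)) + 64) = 12636 + ((8/3529 - 269/5744) + 64) = 12636 + (-903349/20270576 + 64) = 12636 + 1296413515/20270576 = 257435411851/20270576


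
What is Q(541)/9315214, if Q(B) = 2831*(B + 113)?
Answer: 925737/4657607 ≈ 0.19876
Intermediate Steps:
Q(B) = 319903 + 2831*B (Q(B) = 2831*(113 + B) = 319903 + 2831*B)
Q(541)/9315214 = (319903 + 2831*541)/9315214 = (319903 + 1531571)*(1/9315214) = 1851474*(1/9315214) = 925737/4657607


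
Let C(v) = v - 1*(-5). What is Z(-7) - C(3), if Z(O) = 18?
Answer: 10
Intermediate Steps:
C(v) = 5 + v (C(v) = v + 5 = 5 + v)
Z(-7) - C(3) = 18 - (5 + 3) = 18 - 1*8 = 18 - 8 = 10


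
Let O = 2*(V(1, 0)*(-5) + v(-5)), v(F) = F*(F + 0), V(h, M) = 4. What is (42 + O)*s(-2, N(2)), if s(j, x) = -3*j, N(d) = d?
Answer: 312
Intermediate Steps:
v(F) = F² (v(F) = F*F = F²)
O = 10 (O = 2*(4*(-5) + (-5)²) = 2*(-20 + 25) = 2*5 = 10)
(42 + O)*s(-2, N(2)) = (42 + 10)*(-3*(-2)) = 52*6 = 312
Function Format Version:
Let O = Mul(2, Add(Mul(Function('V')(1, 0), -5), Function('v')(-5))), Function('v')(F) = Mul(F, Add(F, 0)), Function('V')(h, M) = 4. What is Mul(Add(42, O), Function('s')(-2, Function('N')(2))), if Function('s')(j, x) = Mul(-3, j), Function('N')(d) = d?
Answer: 312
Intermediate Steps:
Function('v')(F) = Pow(F, 2) (Function('v')(F) = Mul(F, F) = Pow(F, 2))
O = 10 (O = Mul(2, Add(Mul(4, -5), Pow(-5, 2))) = Mul(2, Add(-20, 25)) = Mul(2, 5) = 10)
Mul(Add(42, O), Function('s')(-2, Function('N')(2))) = Mul(Add(42, 10), Mul(-3, -2)) = Mul(52, 6) = 312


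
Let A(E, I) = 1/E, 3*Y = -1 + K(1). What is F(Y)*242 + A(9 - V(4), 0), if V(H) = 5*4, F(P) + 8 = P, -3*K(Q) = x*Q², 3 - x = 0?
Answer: -69215/33 ≈ -2097.4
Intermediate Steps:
x = 3 (x = 3 - 1*0 = 3 + 0 = 3)
K(Q) = -Q²
Y = -⅔ (Y = (-1 - 1*1²)/3 = (-1 - 1*1)/3 = (-1 - 1)/3 = (⅓)*(-2) = -⅔ ≈ -0.66667)
F(P) = -8 + P
V(H) = 20
F(Y)*242 + A(9 - V(4), 0) = (-8 - ⅔)*242 + 1/(9 - 1*20) = -26/3*242 + 1/(9 - 20) = -6292/3 + 1/(-11) = -6292/3 - 1/11 = -69215/33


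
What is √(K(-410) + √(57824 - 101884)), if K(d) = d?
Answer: √(-410 + 2*I*√11015) ≈ 5.0303 + 20.864*I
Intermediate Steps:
√(K(-410) + √(57824 - 101884)) = √(-410 + √(57824 - 101884)) = √(-410 + √(-44060)) = √(-410 + 2*I*√11015)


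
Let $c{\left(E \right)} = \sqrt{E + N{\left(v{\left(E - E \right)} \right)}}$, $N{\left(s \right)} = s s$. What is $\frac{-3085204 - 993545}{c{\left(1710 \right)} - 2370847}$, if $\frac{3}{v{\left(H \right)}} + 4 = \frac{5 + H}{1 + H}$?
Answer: $\frac{9670089830403}{5620915495690} + \frac{12236247 \sqrt{191}}{5620915495690} \approx 1.7204$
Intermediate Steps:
$v{\left(H \right)} = \frac{3}{-4 + \frac{5 + H}{1 + H}}$
$N{\left(s \right)} = s^{2}$
$c{\left(E \right)} = \sqrt{9 + E}$ ($c{\left(E \right)} = \sqrt{E + \left(\frac{3 \left(-1 - \left(E - E\right)\right)}{-1 + 3 \left(E - E\right)}\right)^{2}} = \sqrt{E + \left(\frac{3 \left(-1 - 0\right)}{-1 + 3 \cdot 0}\right)^{2}} = \sqrt{E + \left(\frac{3 \left(-1 + 0\right)}{-1 + 0}\right)^{2}} = \sqrt{E + \left(3 \frac{1}{-1} \left(-1\right)\right)^{2}} = \sqrt{E + \left(3 \left(-1\right) \left(-1\right)\right)^{2}} = \sqrt{E + 3^{2}} = \sqrt{E + 9} = \sqrt{9 + E}$)
$\frac{-3085204 - 993545}{c{\left(1710 \right)} - 2370847} = \frac{-3085204 - 993545}{\sqrt{9 + 1710} - 2370847} = - \frac{4078749}{\sqrt{1719} - 2370847} = - \frac{4078749}{3 \sqrt{191} - 2370847} = - \frac{4078749}{-2370847 + 3 \sqrt{191}}$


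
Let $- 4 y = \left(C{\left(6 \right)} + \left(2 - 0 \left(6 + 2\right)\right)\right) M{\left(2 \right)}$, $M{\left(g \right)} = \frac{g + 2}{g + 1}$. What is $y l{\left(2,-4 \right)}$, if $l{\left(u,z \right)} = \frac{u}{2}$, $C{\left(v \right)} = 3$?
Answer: $- \frac{5}{3} \approx -1.6667$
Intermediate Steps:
$M{\left(g \right)} = \frac{2 + g}{1 + g}$
$l{\left(u,z \right)} = \frac{u}{2}$ ($l{\left(u,z \right)} = u \frac{1}{2} = \frac{u}{2}$)
$y = - \frac{5}{3}$ ($y = - \frac{\left(3 + \left(2 - 0 \left(6 + 2\right)\right)\right) \frac{2 + 2}{1 + 2}}{4} = - \frac{\left(3 + \left(2 - 0 \cdot 8\right)\right) \frac{1}{3} \cdot 4}{4} = - \frac{\left(3 + \left(2 - 0\right)\right) \frac{1}{3} \cdot 4}{4} = - \frac{\left(3 + \left(2 + 0\right)\right) \frac{4}{3}}{4} = - \frac{\left(3 + 2\right) \frac{4}{3}}{4} = - \frac{5 \cdot \frac{4}{3}}{4} = \left(- \frac{1}{4}\right) \frac{20}{3} = - \frac{5}{3} \approx -1.6667$)
$y l{\left(2,-4 \right)} = - \frac{5 \cdot \frac{1}{2} \cdot 2}{3} = \left(- \frac{5}{3}\right) 1 = - \frac{5}{3}$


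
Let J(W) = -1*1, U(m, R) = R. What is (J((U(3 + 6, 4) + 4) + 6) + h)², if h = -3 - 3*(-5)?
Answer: 121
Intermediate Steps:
h = 12 (h = -3 + 15 = 12)
J(W) = -1
(J((U(3 + 6, 4) + 4) + 6) + h)² = (-1 + 12)² = 11² = 121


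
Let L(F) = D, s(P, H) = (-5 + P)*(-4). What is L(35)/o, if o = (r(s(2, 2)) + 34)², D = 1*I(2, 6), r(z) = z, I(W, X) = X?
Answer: 3/1058 ≈ 0.0028355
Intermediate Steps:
s(P, H) = 20 - 4*P
D = 6 (D = 1*6 = 6)
L(F) = 6
o = 2116 (o = ((20 - 4*2) + 34)² = ((20 - 8) + 34)² = (12 + 34)² = 46² = 2116)
L(35)/o = 6/2116 = 6*(1/2116) = 3/1058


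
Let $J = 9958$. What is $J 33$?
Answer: $328614$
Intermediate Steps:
$J 33 = 9958 \cdot 33 = 328614$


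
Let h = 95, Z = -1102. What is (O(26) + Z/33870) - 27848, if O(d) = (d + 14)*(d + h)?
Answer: -389641031/16935 ≈ -23008.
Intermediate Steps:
O(d) = (14 + d)*(95 + d) (O(d) = (d + 14)*(d + 95) = (14 + d)*(95 + d))
(O(26) + Z/33870) - 27848 = ((1330 + 26² + 109*26) - 1102/33870) - 27848 = ((1330 + 676 + 2834) - 1102*1/33870) - 27848 = (4840 - 551/16935) - 27848 = 81964849/16935 - 27848 = -389641031/16935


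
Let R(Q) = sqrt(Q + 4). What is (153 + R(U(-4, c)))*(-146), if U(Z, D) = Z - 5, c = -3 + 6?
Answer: -22338 - 146*I*sqrt(5) ≈ -22338.0 - 326.47*I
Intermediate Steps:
c = 3
U(Z, D) = -5 + Z
R(Q) = sqrt(4 + Q)
(153 + R(U(-4, c)))*(-146) = (153 + sqrt(4 + (-5 - 4)))*(-146) = (153 + sqrt(4 - 9))*(-146) = (153 + sqrt(-5))*(-146) = (153 + I*sqrt(5))*(-146) = -22338 - 146*I*sqrt(5)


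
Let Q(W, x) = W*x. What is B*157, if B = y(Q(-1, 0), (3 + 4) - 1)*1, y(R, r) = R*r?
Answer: 0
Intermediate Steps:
B = 0 (B = ((-1*0)*((3 + 4) - 1))*1 = (0*(7 - 1))*1 = (0*6)*1 = 0*1 = 0)
B*157 = 0*157 = 0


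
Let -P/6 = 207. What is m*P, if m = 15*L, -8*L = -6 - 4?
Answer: -46575/2 ≈ -23288.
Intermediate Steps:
P = -1242 (P = -6*207 = -1242)
L = 5/4 (L = -(-6 - 4)/8 = -⅛*(-10) = 5/4 ≈ 1.2500)
m = 75/4 (m = 15*(5/4) = 75/4 ≈ 18.750)
m*P = (75/4)*(-1242) = -46575/2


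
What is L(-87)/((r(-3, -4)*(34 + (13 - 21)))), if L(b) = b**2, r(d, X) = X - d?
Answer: -7569/26 ≈ -291.12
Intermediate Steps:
L(-87)/((r(-3, -4)*(34 + (13 - 21)))) = (-87)**2/(((-4 - 1*(-3))*(34 + (13 - 21)))) = 7569/(((-4 + 3)*(34 - 8))) = 7569/((-1*26)) = 7569/(-26) = 7569*(-1/26) = -7569/26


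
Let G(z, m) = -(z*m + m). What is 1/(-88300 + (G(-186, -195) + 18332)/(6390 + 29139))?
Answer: -35529/3137228443 ≈ -1.1325e-5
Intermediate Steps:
G(z, m) = -m - m*z (G(z, m) = -(m*z + m) = -(m + m*z) = -m - m*z)
1/(-88300 + (G(-186, -195) + 18332)/(6390 + 29139)) = 1/(-88300 + (-1*(-195)*(1 - 186) + 18332)/(6390 + 29139)) = 1/(-88300 + (-1*(-195)*(-185) + 18332)/35529) = 1/(-88300 + (-36075 + 18332)*(1/35529)) = 1/(-88300 - 17743*1/35529) = 1/(-88300 - 17743/35529) = 1/(-3137228443/35529) = -35529/3137228443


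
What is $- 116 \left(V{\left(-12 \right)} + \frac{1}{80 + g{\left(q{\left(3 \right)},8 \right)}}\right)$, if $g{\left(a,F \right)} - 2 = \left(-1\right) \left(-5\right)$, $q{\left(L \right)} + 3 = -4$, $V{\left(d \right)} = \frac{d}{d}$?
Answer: $- \frac{352}{3} \approx -117.33$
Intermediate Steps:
$V{\left(d \right)} = 1$
$q{\left(L \right)} = -7$ ($q{\left(L \right)} = -3 - 4 = -7$)
$g{\left(a,F \right)} = 7$ ($g{\left(a,F \right)} = 2 - -5 = 2 + 5 = 7$)
$- 116 \left(V{\left(-12 \right)} + \frac{1}{80 + g{\left(q{\left(3 \right)},8 \right)}}\right) = - 116 \left(1 + \frac{1}{80 + 7}\right) = - 116 \left(1 + \frac{1}{87}\right) = \left(-116\right) \frac{88}{87} = - \frac{352}{3}$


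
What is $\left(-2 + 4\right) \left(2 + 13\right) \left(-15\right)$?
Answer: $-450$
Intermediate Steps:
$\left(-2 + 4\right) \left(2 + 13\right) \left(-15\right) = 2 \cdot 15 \left(-15\right) = 30 \left(-15\right) = -450$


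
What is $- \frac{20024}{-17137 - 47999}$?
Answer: $\frac{2503}{8142} \approx 0.30742$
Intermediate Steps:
$- \frac{20024}{-17137 - 47999} = - \frac{20024}{-65136} = \left(-20024\right) \left(- \frac{1}{65136}\right) = \frac{2503}{8142}$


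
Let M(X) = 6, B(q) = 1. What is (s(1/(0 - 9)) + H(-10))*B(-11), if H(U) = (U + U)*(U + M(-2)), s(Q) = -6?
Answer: 74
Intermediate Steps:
H(U) = 2*U*(6 + U) (H(U) = (U + U)*(U + 6) = (2*U)*(6 + U) = 2*U*(6 + U))
(s(1/(0 - 9)) + H(-10))*B(-11) = (-6 + 2*(-10)*(6 - 10))*1 = (-6 + 2*(-10)*(-4))*1 = (-6 + 80)*1 = 74*1 = 74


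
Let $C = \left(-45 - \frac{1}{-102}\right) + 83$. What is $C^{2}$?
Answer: $\frac{15031129}{10404} \approx 1444.7$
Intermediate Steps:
$C = \frac{3877}{102}$ ($C = \left(-45 - - \frac{1}{102}\right) + 83 = \left(-45 + \frac{1}{102}\right) + 83 = - \frac{4589}{102} + 83 = \frac{3877}{102} \approx 38.01$)
$C^{2} = \left(\frac{3877}{102}\right)^{2} = \frac{15031129}{10404}$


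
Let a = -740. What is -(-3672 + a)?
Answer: 4412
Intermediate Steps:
-(-3672 + a) = -(-3672 - 740) = -1*(-4412) = 4412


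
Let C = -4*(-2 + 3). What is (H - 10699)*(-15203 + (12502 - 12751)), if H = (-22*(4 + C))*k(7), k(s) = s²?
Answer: 165320948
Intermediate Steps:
C = -4 (C = -4*1 = -4)
H = 0 (H = -22*(4 - 4)*7² = -22*0*49 = 0*49 = 0)
(H - 10699)*(-15203 + (12502 - 12751)) = (0 - 10699)*(-15203 + (12502 - 12751)) = -10699*(-15203 - 249) = -10699*(-15452) = 165320948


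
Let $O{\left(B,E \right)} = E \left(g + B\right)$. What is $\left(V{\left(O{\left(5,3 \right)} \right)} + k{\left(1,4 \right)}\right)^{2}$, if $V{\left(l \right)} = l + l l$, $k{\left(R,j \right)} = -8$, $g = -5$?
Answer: $64$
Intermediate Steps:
$O{\left(B,E \right)} = E \left(-5 + B\right)$
$V{\left(l \right)} = l + l^{2}$
$\left(V{\left(O{\left(5,3 \right)} \right)} + k{\left(1,4 \right)}\right)^{2} = \left(3 \left(-5 + 5\right) \left(1 + 3 \left(-5 + 5\right)\right) - 8\right)^{2} = \left(3 \cdot 0 \left(1 + 3 \cdot 0\right) - 8\right)^{2} = \left(0 \left(1 + 0\right) - 8\right)^{2} = \left(0 \cdot 1 - 8\right)^{2} = \left(0 - 8\right)^{2} = \left(-8\right)^{2} = 64$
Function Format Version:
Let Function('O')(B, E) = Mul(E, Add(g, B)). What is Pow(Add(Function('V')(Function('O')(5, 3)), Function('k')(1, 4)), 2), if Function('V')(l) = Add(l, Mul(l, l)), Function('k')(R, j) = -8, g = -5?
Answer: 64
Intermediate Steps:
Function('O')(B, E) = Mul(E, Add(-5, B))
Function('V')(l) = Add(l, Pow(l, 2))
Pow(Add(Function('V')(Function('O')(5, 3)), Function('k')(1, 4)), 2) = Pow(Add(Mul(Mul(3, Add(-5, 5)), Add(1, Mul(3, Add(-5, 5)))), -8), 2) = Pow(Add(Mul(Mul(3, 0), Add(1, Mul(3, 0))), -8), 2) = Pow(Add(Mul(0, Add(1, 0)), -8), 2) = Pow(Add(Mul(0, 1), -8), 2) = Pow(Add(0, -8), 2) = Pow(-8, 2) = 64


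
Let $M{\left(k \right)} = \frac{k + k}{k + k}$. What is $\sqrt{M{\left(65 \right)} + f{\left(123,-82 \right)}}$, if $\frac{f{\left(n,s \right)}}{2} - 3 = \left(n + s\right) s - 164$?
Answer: $i \sqrt{7045} \approx 83.934 i$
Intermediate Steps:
$f{\left(n,s \right)} = -322 + 2 s \left(n + s\right)$ ($f{\left(n,s \right)} = 6 + 2 \left(\left(n + s\right) s - 164\right) = 6 + 2 \left(s \left(n + s\right) - 164\right) = 6 + 2 \left(-164 + s \left(n + s\right)\right) = 6 + \left(-328 + 2 s \left(n + s\right)\right) = -322 + 2 s \left(n + s\right)$)
$M{\left(k \right)} = 1$ ($M{\left(k \right)} = \frac{2 k}{2 k} = 2 k \frac{1}{2 k} = 1$)
$\sqrt{M{\left(65 \right)} + f{\left(123,-82 \right)}} = \sqrt{1 + \left(-322 + 2 \left(-82\right)^{2} + 2 \cdot 123 \left(-82\right)\right)} = \sqrt{1 - 7046} = \sqrt{-7045} = i \sqrt{7045}$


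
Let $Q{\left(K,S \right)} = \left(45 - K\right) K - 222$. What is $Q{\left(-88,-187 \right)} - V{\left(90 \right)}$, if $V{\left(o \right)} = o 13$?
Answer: $-13096$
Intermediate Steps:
$Q{\left(K,S \right)} = -222 + K \left(45 - K\right)$ ($Q{\left(K,S \right)} = K \left(45 - K\right) - 222 = -222 + K \left(45 - K\right)$)
$V{\left(o \right)} = 13 o$
$Q{\left(-88,-187 \right)} - V{\left(90 \right)} = \left(-222 - \left(-88\right)^{2} + 45 \left(-88\right)\right) - 13 \cdot 90 = \left(-222 - 7744 - 3960\right) - 1170 = -11926 - 1170 = -13096$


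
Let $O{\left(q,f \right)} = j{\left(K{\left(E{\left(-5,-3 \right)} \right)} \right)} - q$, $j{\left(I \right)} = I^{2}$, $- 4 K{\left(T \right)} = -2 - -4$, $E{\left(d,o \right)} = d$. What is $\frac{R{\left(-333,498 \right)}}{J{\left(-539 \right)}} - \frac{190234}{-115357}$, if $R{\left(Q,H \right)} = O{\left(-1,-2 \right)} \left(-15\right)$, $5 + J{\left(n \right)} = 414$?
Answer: $\frac{27506459}{17156732} \approx 1.6032$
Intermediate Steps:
$K{\left(T \right)} = - \frac{1}{2}$ ($K{\left(T \right)} = - \frac{-2 - -4}{4} = - \frac{-2 + 4}{4} = \left(- \frac{1}{4}\right) 2 = - \frac{1}{2}$)
$J{\left(n \right)} = 409$ ($J{\left(n \right)} = -5 + 414 = 409$)
$O{\left(q,f \right)} = \frac{1}{4} - q$ ($O{\left(q,f \right)} = \left(- \frac{1}{2}\right)^{2} - q = \frac{1}{4} - q$)
$R{\left(Q,H \right)} = - \frac{75}{4}$ ($R{\left(Q,H \right)} = \left(\frac{1}{4} - -1\right) \left(-15\right) = \left(\frac{1}{4} + 1\right) \left(-15\right) = \frac{5}{4} \left(-15\right) = - \frac{75}{4}$)
$\frac{R{\left(-333,498 \right)}}{J{\left(-539 \right)}} - \frac{190234}{-115357} = - \frac{75}{4 \cdot 409} - \frac{190234}{-115357} = \left(- \frac{75}{4}\right) \frac{1}{409} - - \frac{17294}{10487} = - \frac{75}{1636} + \frac{17294}{10487} = \frac{27506459}{17156732}$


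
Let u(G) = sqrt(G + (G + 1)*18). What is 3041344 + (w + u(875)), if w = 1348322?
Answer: 4389666 + sqrt(16643) ≈ 4.3898e+6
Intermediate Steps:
u(G) = sqrt(18 + 19*G) (u(G) = sqrt(G + (1 + G)*18) = sqrt(G + (18 + 18*G)) = sqrt(18 + 19*G))
3041344 + (w + u(875)) = 3041344 + (1348322 + sqrt(18 + 19*875)) = 3041344 + (1348322 + sqrt(18 + 16625)) = 3041344 + (1348322 + sqrt(16643)) = 4389666 + sqrt(16643)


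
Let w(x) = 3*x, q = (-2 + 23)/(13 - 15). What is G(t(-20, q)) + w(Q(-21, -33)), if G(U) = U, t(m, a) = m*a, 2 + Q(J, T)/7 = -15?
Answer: -147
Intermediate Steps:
q = -21/2 (q = 21/(-2) = 21*(-1/2) = -21/2 ≈ -10.500)
Q(J, T) = -119 (Q(J, T) = -14 + 7*(-15) = -14 - 105 = -119)
t(m, a) = a*m
G(t(-20, q)) + w(Q(-21, -33)) = -21/2*(-20) + 3*(-119) = 210 - 357 = -147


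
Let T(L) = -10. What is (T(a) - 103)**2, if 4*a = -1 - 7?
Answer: 12769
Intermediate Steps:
a = -2 (a = (-1 - 7)/4 = (1/4)*(-8) = -2)
(T(a) - 103)**2 = (-10 - 103)**2 = (-113)**2 = 12769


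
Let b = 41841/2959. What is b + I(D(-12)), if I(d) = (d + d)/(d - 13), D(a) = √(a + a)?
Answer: 8217345/571087 - 52*I*√6/193 ≈ 14.389 - 0.65997*I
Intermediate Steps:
D(a) = √2*√a (D(a) = √(2*a) = √2*√a)
I(d) = 2*d/(-13 + d) (I(d) = (2*d)/(-13 + d) = 2*d/(-13 + d))
b = 41841/2959 (b = 41841*(1/2959) = 41841/2959 ≈ 14.140)
b + I(D(-12)) = 41841/2959 + 2*(√2*√(-12))/(-13 + √2*√(-12)) = 41841/2959 + 2*(√2*(2*I*√3))/(-13 + √2*(2*I*√3)) = 41841/2959 + 2*(2*I*√6)/(-13 + 2*I*√6) = 41841/2959 + 4*I*√6/(-13 + 2*I*√6)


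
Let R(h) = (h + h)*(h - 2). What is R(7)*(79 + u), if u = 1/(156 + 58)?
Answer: 591745/107 ≈ 5530.3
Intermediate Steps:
u = 1/214 ≈ 0.0046729
R(h) = 2*h*(-2 + h) (R(h) = (2*h)*(-2 + h) = 2*h*(-2 + h))
R(7)*(79 + u) = (2*7*(-2 + 7))*(79 + 1/214) = (2*7*5)*(16907/214) = 70*(16907/214) = 591745/107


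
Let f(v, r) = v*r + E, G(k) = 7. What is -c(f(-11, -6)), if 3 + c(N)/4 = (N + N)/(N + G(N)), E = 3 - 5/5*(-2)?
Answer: 184/39 ≈ 4.7179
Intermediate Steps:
E = 5 (E = 3 - 5*⅕*(-2) = 3 - 1*(-2) = 3 + 2 = 5)
f(v, r) = 5 + r*v (f(v, r) = v*r + 5 = r*v + 5 = 5 + r*v)
c(N) = -12 + 8*N/(7 + N) (c(N) = -12 + 4*((N + N)/(N + 7)) = -12 + 4*((2*N)/(7 + N)) = -12 + 4*(2*N/(7 + N)) = -12 + 8*N/(7 + N))
-c(f(-11, -6)) = -4*(-21 - (5 - 6*(-11)))/(7 + (5 - 6*(-11))) = -4*(-21 - (5 + 66))/(7 + (5 + 66)) = -4*(-21 - 1*71)/(7 + 71) = -4*(-21 - 71)/78 = -4*(-92)/78 = -1*(-184/39) = 184/39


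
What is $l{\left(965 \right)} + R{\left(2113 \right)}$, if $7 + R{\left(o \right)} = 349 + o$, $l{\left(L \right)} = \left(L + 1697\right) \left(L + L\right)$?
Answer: $5140115$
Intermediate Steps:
$l{\left(L \right)} = 2 L \left(1697 + L\right)$ ($l{\left(L \right)} = \left(1697 + L\right) 2 L = 2 L \left(1697 + L\right)$)
$R{\left(o \right)} = 342 + o$ ($R{\left(o \right)} = -7 + \left(349 + o\right) = 342 + o$)
$l{\left(965 \right)} + R{\left(2113 \right)} = 2 \cdot 965 \left(1697 + 965\right) + \left(342 + 2113\right) = 2 \cdot 965 \cdot 2662 + 2455 = 5137660 + 2455 = 5140115$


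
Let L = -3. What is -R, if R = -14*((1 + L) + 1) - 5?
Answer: -9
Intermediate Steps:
R = 9 (R = -14*((1 - 3) + 1) - 5 = -14*(-2 + 1) - 5 = -14*(-1) - 5 = 14 - 5 = 9)
-R = -1*9 = -9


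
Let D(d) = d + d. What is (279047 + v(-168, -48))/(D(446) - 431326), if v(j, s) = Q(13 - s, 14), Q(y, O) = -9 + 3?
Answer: -279041/430434 ≈ -0.64828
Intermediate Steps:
Q(y, O) = -6
v(j, s) = -6
D(d) = 2*d
(279047 + v(-168, -48))/(D(446) - 431326) = (279047 - 6)/(2*446 - 431326) = 279041/(892 - 431326) = 279041/(-430434) = 279041*(-1/430434) = -279041/430434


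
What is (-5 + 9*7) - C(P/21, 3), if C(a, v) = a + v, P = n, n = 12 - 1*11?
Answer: 1154/21 ≈ 54.952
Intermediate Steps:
n = 1 (n = 12 - 11 = 1)
P = 1
(-5 + 9*7) - C(P/21, 3) = (-5 + 9*7) - (1/21 + 3) = (-5 + 63) - (1*(1/21) + 3) = 58 - (1/21 + 3) = 58 - 1*64/21 = 58 - 64/21 = 1154/21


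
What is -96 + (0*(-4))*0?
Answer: -96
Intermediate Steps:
-96 + (0*(-4))*0 = -96 + 0*0 = -96 + 0 = -96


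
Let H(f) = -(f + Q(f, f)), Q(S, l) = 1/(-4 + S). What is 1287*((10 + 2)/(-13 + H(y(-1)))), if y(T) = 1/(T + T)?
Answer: -21384/17 ≈ -1257.9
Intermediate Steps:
y(T) = 1/(2*T)
H(f) = -f - 1/(-4 + f) (H(f) = -(f + 1/(-4 + f)) = -f - 1/(-4 + f))
1287*((10 + 2)/(-13 + H(y(-1)))) = 1287*((10 + 2)/(-13 + (-1 - (½)/(-1)*(-4 + (½)/(-1)))/(-4 + (½)/(-1)))) = 1287*(12/(-13 + (-1 - (½)*(-1)*(-4 + (½)*(-1)))/(-4 + (½)*(-1)))) = 1287*(12/(-13 + (-1 - 1*(-½)*(-4 - ½))/(-4 - ½))) = 1287*(12/(-13 + (-1 - 1*(-½)*(-9/2))/(-9/2))) = 1287*(12/(-13 - 2*(-1 - 9/4)/9)) = 1287*(12/(-13 - 2/9*(-13/4))) = 1287*(12/(-13 + 13/18)) = 1287*(12/(-221/18)) = 1287*(12*(-18/221)) = 1287*(-216/221) = -21384/17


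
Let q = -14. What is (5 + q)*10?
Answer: -90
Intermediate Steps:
(5 + q)*10 = (5 - 14)*10 = -9*10 = -90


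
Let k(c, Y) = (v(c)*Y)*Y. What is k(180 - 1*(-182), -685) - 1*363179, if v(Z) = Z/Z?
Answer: 106046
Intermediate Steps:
v(Z) = 1
k(c, Y) = Y² (k(c, Y) = (1*Y)*Y = Y*Y = Y²)
k(180 - 1*(-182), -685) - 1*363179 = (-685)² - 1*363179 = 469225 - 363179 = 106046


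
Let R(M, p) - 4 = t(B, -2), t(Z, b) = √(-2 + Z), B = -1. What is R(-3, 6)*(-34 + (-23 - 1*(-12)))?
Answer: -180 - 45*I*√3 ≈ -180.0 - 77.942*I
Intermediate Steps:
R(M, p) = 4 + I*√3 (R(M, p) = 4 + √(-2 - 1) = 4 + √(-3) = 4 + I*√3)
R(-3, 6)*(-34 + (-23 - 1*(-12))) = (4 + I*√3)*(-34 + (-23 - 1*(-12))) = (4 + I*√3)*(-34 + (-23 + 12)) = (4 + I*√3)*(-34 - 11) = (4 + I*√3)*(-45) = -180 - 45*I*√3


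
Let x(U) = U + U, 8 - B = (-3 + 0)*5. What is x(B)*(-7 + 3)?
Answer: -184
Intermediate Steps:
B = 23 (B = 8 - (-3 + 0)*5 = 8 - (-3)*5 = 8 - 1*(-15) = 8 + 15 = 23)
x(U) = 2*U
x(B)*(-7 + 3) = (2*23)*(-7 + 3) = 46*(-4) = -184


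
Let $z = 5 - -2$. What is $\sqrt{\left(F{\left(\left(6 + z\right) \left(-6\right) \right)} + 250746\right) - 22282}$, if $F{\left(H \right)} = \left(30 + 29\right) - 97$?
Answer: $\sqrt{228426} \approx 477.94$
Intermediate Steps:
$z = 7$ ($z = 5 + 2 = 7$)
$F{\left(H \right)} = -38$ ($F{\left(H \right)} = 59 - 97 = -38$)
$\sqrt{\left(F{\left(\left(6 + z\right) \left(-6\right) \right)} + 250746\right) - 22282} = \sqrt{\left(-38 + 250746\right) - 22282} = \sqrt{250708 - 22282} = \sqrt{228426}$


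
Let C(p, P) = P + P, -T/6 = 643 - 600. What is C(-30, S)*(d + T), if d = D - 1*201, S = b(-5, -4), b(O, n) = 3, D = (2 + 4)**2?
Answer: -2538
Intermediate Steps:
D = 36 (D = 6**2 = 36)
S = 3
T = -258 (T = -6*(643 - 600) = -6*43 = -258)
d = -165 (d = 36 - 1*201 = 36 - 201 = -165)
C(p, P) = 2*P
C(-30, S)*(d + T) = (2*3)*(-165 - 258) = 6*(-423) = -2538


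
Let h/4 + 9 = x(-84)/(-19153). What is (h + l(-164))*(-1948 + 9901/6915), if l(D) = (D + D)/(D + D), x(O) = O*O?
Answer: 9403235902501/132442995 ≈ 70998.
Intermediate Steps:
x(O) = O²
h = -717732/19153 (h = -36 + 4*((-84)²/(-19153)) = -36 + 4*(7056*(-1/19153)) = -36 + 4*(-7056/19153) = -36 - 28224/19153 = -717732/19153 ≈ -37.474)
l(D) = 1 (l(D) = (2*D)/((2*D)) = (2*D)*(1/(2*D)) = 1)
(h + l(-164))*(-1948 + 9901/6915) = (-717732/19153 + 1)*(-1948 + 9901/6915) = -698579*(-1948 + 9901*(1/6915))/19153 = -698579*(-1948 + 9901/6915)/19153 = -698579/19153*(-13460519/6915) = 9403235902501/132442995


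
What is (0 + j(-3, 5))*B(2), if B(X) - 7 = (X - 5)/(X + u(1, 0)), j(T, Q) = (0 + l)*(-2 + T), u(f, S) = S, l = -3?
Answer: 165/2 ≈ 82.500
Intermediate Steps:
j(T, Q) = 6 - 3*T (j(T, Q) = (0 - 3)*(-2 + T) = -3*(-2 + T) = 6 - 3*T)
B(X) = 7 + (-5 + X)/X (B(X) = 7 + (X - 5)/(X + 0) = 7 + (-5 + X)/X)
(0 + j(-3, 5))*B(2) = (0 + (6 - 3*(-3)))*(8 - 5/2) = (0 + (6 + 9))*(8 - 5*1/2) = (0 + 15)*(8 - 5/2) = 15*(11/2) = 165/2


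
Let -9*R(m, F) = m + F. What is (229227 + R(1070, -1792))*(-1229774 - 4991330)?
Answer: -12838896696560/9 ≈ -1.4265e+12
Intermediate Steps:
R(m, F) = -F/9 - m/9 (R(m, F) = -(m + F)/9 = -(F + m)/9 = -F/9 - m/9)
(229227 + R(1070, -1792))*(-1229774 - 4991330) = (229227 + (-⅑*(-1792) - ⅑*1070))*(-1229774 - 4991330) = (229227 + (1792/9 - 1070/9))*(-6221104) = (229227 + 722/9)*(-6221104) = (2063765/9)*(-6221104) = -12838896696560/9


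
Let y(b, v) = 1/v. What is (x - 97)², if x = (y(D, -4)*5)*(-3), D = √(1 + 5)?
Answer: 139129/16 ≈ 8695.6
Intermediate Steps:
D = √6 ≈ 2.4495
y(b, v) = 1/v
x = 15/4 (x = (5/(-4))*(-3) = -¼*5*(-3) = -5/4*(-3) = 15/4 ≈ 3.7500)
(x - 97)² = (15/4 - 97)² = (-373/4)² = 139129/16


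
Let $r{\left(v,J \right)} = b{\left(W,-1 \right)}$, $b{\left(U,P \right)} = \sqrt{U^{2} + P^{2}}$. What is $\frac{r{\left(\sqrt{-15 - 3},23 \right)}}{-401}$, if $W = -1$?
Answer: $- \frac{\sqrt{2}}{401} \approx -0.0035267$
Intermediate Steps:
$b{\left(U,P \right)} = \sqrt{P^{2} + U^{2}}$
$r{\left(v,J \right)} = \sqrt{2}$ ($r{\left(v,J \right)} = \sqrt{\left(-1\right)^{2} + \left(-1\right)^{2}} = \sqrt{1 + 1} = \sqrt{2}$)
$\frac{r{\left(\sqrt{-15 - 3},23 \right)}}{-401} = \frac{\sqrt{2}}{-401} = \sqrt{2} \left(- \frac{1}{401}\right) = - \frac{\sqrt{2}}{401}$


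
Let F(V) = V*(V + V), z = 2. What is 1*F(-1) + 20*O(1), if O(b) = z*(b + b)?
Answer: 82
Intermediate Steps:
O(b) = 4*b (O(b) = 2*(b + b) = 2*(2*b) = 4*b)
F(V) = 2*V**2 (F(V) = V*(2*V) = 2*V**2)
1*F(-1) + 20*O(1) = 1*(2*(-1)**2) + 20*(4*1) = 1*(2*1) + 20*4 = 1*2 + 80 = 2 + 80 = 82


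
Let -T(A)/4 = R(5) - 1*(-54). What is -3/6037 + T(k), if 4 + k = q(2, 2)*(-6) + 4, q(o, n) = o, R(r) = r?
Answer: -1424735/6037 ≈ -236.00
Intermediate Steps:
k = -12 (k = -4 + (2*(-6) + 4) = -4 + (-12 + 4) = -4 - 8 = -12)
T(A) = -236 (T(A) = -4*(5 - 1*(-54)) = -4*(5 + 54) = -4*59 = -236)
-3/6037 + T(k) = -3/6037 - 236 = -1424735/6037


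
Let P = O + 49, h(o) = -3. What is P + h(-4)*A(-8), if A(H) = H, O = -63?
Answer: 10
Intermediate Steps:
P = -14 (P = -63 + 49 = -14)
P + h(-4)*A(-8) = -14 - 3*(-8) = -14 + 24 = 10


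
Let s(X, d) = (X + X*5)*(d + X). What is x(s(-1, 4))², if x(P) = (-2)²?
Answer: 16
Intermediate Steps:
s(X, d) = 6*X*(X + d) (s(X, d) = (X + 5*X)*(X + d) = (6*X)*(X + d) = 6*X*(X + d))
x(P) = 4
x(s(-1, 4))² = 4² = 16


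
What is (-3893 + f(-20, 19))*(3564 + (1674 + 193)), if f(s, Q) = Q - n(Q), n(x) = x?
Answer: -21142883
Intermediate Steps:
f(s, Q) = 0 (f(s, Q) = Q - Q = 0)
(-3893 + f(-20, 19))*(3564 + (1674 + 193)) = (-3893 + 0)*(3564 + (1674 + 193)) = -3893*(3564 + 1867) = -3893*5431 = -21142883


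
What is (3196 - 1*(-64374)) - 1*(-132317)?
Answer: 199887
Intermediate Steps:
(3196 - 1*(-64374)) - 1*(-132317) = (3196 + 64374) + 132317 = 67570 + 132317 = 199887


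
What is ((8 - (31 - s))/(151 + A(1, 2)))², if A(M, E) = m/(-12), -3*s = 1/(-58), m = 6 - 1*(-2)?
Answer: 16008001/684240964 ≈ 0.023395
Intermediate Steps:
m = 8 (m = 6 + 2 = 8)
s = 1/174 (s = -⅓/(-58) = -⅓*(-1/58) = 1/174 ≈ 0.0057471)
A(M, E) = -⅔ (A(M, E) = 8/(-12) = 8*(-1/12) = -⅔)
((8 - (31 - s))/(151 + A(1, 2)))² = ((8 - (31 - 1*1/174))/(151 - ⅔))² = ((8 - (31 - 1/174))/(451/3))² = ((8 - 1*5393/174)*(3/451))² = ((8 - 5393/174)*(3/451))² = (-4001/174*3/451)² = (-4001/26158)² = 16008001/684240964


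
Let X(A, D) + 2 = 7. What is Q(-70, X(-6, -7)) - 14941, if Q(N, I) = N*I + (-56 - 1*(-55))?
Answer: -15292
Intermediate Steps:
X(A, D) = 5 (X(A, D) = -2 + 7 = 5)
Q(N, I) = -1 + I*N (Q(N, I) = I*N + (-56 + 55) = I*N - 1 = -1 + I*N)
Q(-70, X(-6, -7)) - 14941 = (-1 + 5*(-70)) - 14941 = (-1 - 350) - 14941 = -351 - 14941 = -15292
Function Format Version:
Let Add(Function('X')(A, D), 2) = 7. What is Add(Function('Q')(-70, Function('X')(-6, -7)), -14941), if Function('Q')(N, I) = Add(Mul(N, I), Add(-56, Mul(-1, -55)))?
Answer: -15292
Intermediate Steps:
Function('X')(A, D) = 5 (Function('X')(A, D) = Add(-2, 7) = 5)
Function('Q')(N, I) = Add(-1, Mul(I, N)) (Function('Q')(N, I) = Add(Mul(I, N), Add(-56, 55)) = Add(Mul(I, N), -1) = Add(-1, Mul(I, N)))
Add(Function('Q')(-70, Function('X')(-6, -7)), -14941) = Add(Add(-1, Mul(5, -70)), -14941) = Add(Add(-1, -350), -14941) = Add(-351, -14941) = -15292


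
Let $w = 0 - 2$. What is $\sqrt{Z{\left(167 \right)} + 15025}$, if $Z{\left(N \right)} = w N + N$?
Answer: $\sqrt{14858} \approx 121.89$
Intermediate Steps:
$w = -2$
$Z{\left(N \right)} = - N$ ($Z{\left(N \right)} = - 2 N + N = - N$)
$\sqrt{Z{\left(167 \right)} + 15025} = \sqrt{\left(-1\right) 167 + 15025} = \sqrt{-167 + 15025} = \sqrt{14858}$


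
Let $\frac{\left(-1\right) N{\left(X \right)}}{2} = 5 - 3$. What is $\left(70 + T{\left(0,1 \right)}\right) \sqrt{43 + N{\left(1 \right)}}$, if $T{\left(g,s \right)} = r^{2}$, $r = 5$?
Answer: $95 \sqrt{39} \approx 593.27$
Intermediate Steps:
$N{\left(X \right)} = -4$ ($N{\left(X \right)} = - 2 \left(5 - 3\right) = \left(-2\right) 2 = -4$)
$T{\left(g,s \right)} = 25$ ($T{\left(g,s \right)} = 5^{2} = 25$)
$\left(70 + T{\left(0,1 \right)}\right) \sqrt{43 + N{\left(1 \right)}} = \left(70 + 25\right) \sqrt{43 - 4} = 95 \sqrt{39}$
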